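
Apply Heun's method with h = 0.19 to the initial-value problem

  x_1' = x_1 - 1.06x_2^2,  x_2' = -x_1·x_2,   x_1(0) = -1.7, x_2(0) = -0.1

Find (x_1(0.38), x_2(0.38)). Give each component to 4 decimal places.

Heun on (x_1,x_2): k1 = f(t_n, state_n); k2 = f(t_n + h, state_n + h·k1); state_{n+1} = state_n + (h/2)·(k1 + k2).
0.000000: (-1.700000, -0.100000)
  k1 = (-1.710600, -0.170000)
  predictor → (-2.025014, -0.132300)
  k2 = (-2.043567, -0.267909)
  → (-2.056646, -0.141601)
0.190000: (-2.056646, -0.141601)
  k1 = (-2.077900, -0.291224)
  predictor → (-2.451447, -0.196934)
  k2 = (-2.492557, -0.482773)
  → (-2.490839, -0.215131)
(x_1(0.38), x_2(0.38)) ≈ (-2.4908, -0.2151)

-2.4908, -0.2151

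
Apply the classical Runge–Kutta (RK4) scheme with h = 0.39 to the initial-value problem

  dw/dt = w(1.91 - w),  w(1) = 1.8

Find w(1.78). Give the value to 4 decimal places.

1.8839

RK4: k1 = f(t_n, w_n); k2 = f(t_n + h/2, w_n + (h/2)·k1); k3 = f(t_n + h/2, w_n + (h/2)·k2); k4 = f(t_n + h, w_n + h·k3); w_{n+1} = w_n + (h/6)·(k1 + 2k2 + 2k3 + k4).
t=1.000000, w=1.800000:
  k1 = f(1.000000, 1.800000) = 0.198000
  k2 = f(1.195000, 1.838610) = 0.131258
  k3 = f(1.195000, 1.825595) = 0.154089
  k4 = f(1.390000, 1.860095) = 0.092829
  w ← 1.800000 + (0.39/6)·(k1 + 2k2 + 2k3 + k4) = 1.855999
t=1.390000, w=1.855999:
  k1 = f(1.390000, 1.855999) = 0.100226
  k2 = f(1.585000, 1.875543) = 0.064626
  k3 = f(1.585000, 1.868601) = 0.077358
  k4 = f(1.780000, 1.886169) = 0.044950
  w ← 1.855999 + (0.39/6)·(k1 + 2k2 + 2k3 + k4) = 1.883893
w(1.78) ≈ 1.8839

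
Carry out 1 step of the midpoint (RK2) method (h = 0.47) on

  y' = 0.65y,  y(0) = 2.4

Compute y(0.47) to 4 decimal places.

3.2452

Midpoint: k1 = f(s_n, y_n); k2 = f(s_n + h/2, y_n + (h/2)·k1); y_{n+1} = y_n + h·k2.
s=0.000000, y=2.400000:
  k1 = f(0.000000, 2.400000) = 1.560000
  k2 = f(0.235000, 2.766600) = 1.798290
  y ← 2.400000 + 0.47·1.798290 = 3.245196
y(0.47) ≈ 3.2452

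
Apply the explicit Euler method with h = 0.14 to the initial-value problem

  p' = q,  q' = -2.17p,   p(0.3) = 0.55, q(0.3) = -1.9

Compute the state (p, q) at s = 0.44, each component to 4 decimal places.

0.2840, -2.0671

Euler on (p,q): p_{n+1} = p_n + h·p', q_{n+1} = q_n + h·q'.
0.300000: (0.550000, -1.900000); f=(-1.900000, -1.193500) → (0.284000, -2.067090)
(p(0.44), q(0.44)) ≈ (0.2840, -2.0671)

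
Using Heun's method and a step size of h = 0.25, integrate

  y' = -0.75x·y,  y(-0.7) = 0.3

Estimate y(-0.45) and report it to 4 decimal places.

Heun: k1 = f(x_n, y_n); k2 = f(x_n + h, y_n + h·k1); y_{n+1} = y_n + (h/2)·(k1 + k2).
x=-0.700000, y=0.300000:
  k1 = f(-0.700000, 0.300000) = 0.157500
  k2 = f(-0.450000, 0.339375) = 0.114539
  y ← 0.300000 + (0.25/2)·(0.157500 + 0.114539) = 0.334005
y(-0.45) ≈ 0.3340

0.3340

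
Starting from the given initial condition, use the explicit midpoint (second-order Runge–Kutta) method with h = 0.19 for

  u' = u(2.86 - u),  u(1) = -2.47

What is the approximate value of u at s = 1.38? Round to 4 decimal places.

-51.2452

Midpoint: k1 = f(s_n, u_n); k2 = f(s_n + h/2, u_n + (h/2)·k1); u_{n+1} = u_n + h·k2.
s=1.000000, u=-2.470000:
  k1 = f(1.000000, -2.470000) = -13.165100
  k2 = f(1.095000, -3.720684) = -24.484651
  u ← -2.470000 + 0.19·(-24.484651) = -7.122084
s=1.190000, u=-7.122084:
  k1 = f(1.190000, -7.122084) = -71.093235
  k2 = f(1.285000, -13.875941) = -232.226929
  u ← -7.122084 + 0.19·(-232.226929) = -51.245200
u(1.38) ≈ -51.2452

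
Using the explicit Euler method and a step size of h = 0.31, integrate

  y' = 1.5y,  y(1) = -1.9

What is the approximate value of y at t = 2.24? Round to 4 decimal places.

Euler: y_{n+1} = y_n + h·f(t_n, y_n).
t=1.000000, y=-1.900000: f=-2.850000 → y ← -1.900000 + 0.31·(-2.850000) = -2.783500
t=1.310000, y=-2.783500: f=-4.175250 → y ← -2.783500 + 0.31·(-4.175250) = -4.077827
t=1.620000, y=-4.077827: f=-6.116741 → y ← -4.077827 + 0.31·(-6.116741) = -5.974017
t=1.930000, y=-5.974017: f=-8.961026 → y ← -5.974017 + 0.31·(-8.961026) = -8.751935
y(2.24) ≈ -8.7519

-8.7519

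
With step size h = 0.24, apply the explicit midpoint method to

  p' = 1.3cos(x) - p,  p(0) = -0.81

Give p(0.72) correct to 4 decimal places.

0.1978

Midpoint: k1 = f(x_n, p_n); k2 = f(x_n + h/2, p_n + (h/2)·k1); p_{n+1} = p_n + h·k2.
x=0.000000, p=-0.810000:
  k1 = f(0.000000, -0.810000) = 2.110000
  k2 = f(0.120000, -0.556800) = 1.847451
  p ← -0.810000 + 0.24·1.847451 = -0.366612
x=0.240000, p=-0.366612:
  k1 = f(0.240000, -0.366612) = 1.629351
  k2 = f(0.360000, -0.171090) = 1.387755
  p ← -0.366612 + 0.24·1.387755 = -0.033550
x=0.480000, p=-0.033550:
  k1 = f(0.480000, -0.033550) = 1.186644
  k2 = f(0.600000, 0.108847) = 0.964089
  p ← -0.033550 + 0.24·0.964089 = 0.197831
p(0.72) ≈ 0.1978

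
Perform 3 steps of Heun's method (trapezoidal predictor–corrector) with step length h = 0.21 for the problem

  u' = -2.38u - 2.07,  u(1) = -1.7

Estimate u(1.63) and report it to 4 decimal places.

Heun: k1 = f(t_n, u_n); k2 = f(t_n + h, u_n + h·k1); u_{n+1} = u_n + (h/2)·(k1 + k2).
t=1.000000, u=-1.700000:
  k1 = f(1.000000, -1.700000) = 1.976000
  k2 = f(1.210000, -1.285040) = 0.988395
  u ← -1.700000 + (0.21/2)·(1.976000 + 0.988395) = -1.388739
t=1.210000, u=-1.388739:
  k1 = f(1.210000, -1.388739) = 1.235198
  k2 = f(1.420000, -1.129347) = 0.617846
  u ← -1.388739 + (0.21/2)·(1.235198 + 0.617846) = -1.194169
t=1.420000, u=-1.194169:
  k1 = f(1.420000, -1.194169) = 0.772122
  k2 = f(1.630000, -1.032023) = 0.386215
  u ← -1.194169 + (0.21/2)·(0.772122 + 0.386215) = -1.072543
u(1.63) ≈ -1.0725

-1.0725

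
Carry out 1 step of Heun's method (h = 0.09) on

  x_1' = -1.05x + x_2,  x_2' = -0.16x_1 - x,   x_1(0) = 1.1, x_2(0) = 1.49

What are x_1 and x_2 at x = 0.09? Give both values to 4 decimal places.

1.2291, 1.4691

Heun on (x_1,x_2): k1 = f(x_n, state_n); k2 = f(x_n + h, state_n + h·k1); state_{n+1} = state_n + (h/2)·(k1 + k2).
0.000000: (1.100000, 1.490000)
  k1 = (1.490000, -0.176000)
  predictor → (1.234100, 1.474160)
  k2 = (1.379660, -0.287456)
  → (1.229135, 1.469144)
(x_1(0.09), x_2(0.09)) ≈ (1.2291, 1.4691)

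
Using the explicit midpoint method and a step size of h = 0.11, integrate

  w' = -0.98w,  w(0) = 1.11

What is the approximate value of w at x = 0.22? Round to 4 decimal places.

Midpoint: k1 = f(x_n, w_n); k2 = f(x_n + h/2, w_n + (h/2)·k1); w_{n+1} = w_n + h·k2.
x=0.000000, w=1.110000:
  k1 = f(0.000000, 1.110000) = -1.087800
  k2 = f(0.055000, 1.050171) = -1.029168
  w ← 1.110000 + 0.11·(-1.029168) = 0.996792
x=0.110000, w=0.996792:
  k1 = f(0.110000, 0.996792) = -0.976856
  k2 = f(0.165000, 0.943065) = -0.924203
  w ← 0.996792 + 0.11·(-0.924203) = 0.895129
w(0.22) ≈ 0.8951

0.8951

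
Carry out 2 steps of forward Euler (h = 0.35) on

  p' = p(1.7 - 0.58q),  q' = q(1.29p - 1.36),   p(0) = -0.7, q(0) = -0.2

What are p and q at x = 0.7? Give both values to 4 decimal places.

Euler on (p,q): p_{n+1} = p_n + h·p', q_{n+1} = q_n + h·q'.
0.000000: (-0.700000, -0.200000); f=(-1.271200, 0.452600) → (-1.144920, -0.041590)
0.350000: (-1.144920, -0.041590); f=(-1.973982, 0.117989) → (-1.835814, -0.000294)
(p(0.7), q(0.7)) ≈ (-1.8358, -0.0003)

-1.8358, -0.0003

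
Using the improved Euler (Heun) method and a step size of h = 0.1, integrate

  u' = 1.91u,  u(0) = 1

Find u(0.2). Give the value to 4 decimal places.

Heun: k1 = f(s_n, u_n); k2 = f(s_n + h, u_n + h·k1); u_{n+1} = u_n + (h/2)·(k1 + k2).
s=0.000000, u=1.000000:
  k1 = f(0.000000, 1.000000) = 1.910000
  k2 = f(0.100000, 1.191000) = 2.274810
  u ← 1.000000 + (0.1/2)·(1.910000 + 2.274810) = 1.209240
s=0.100000, u=1.209240:
  k1 = f(0.100000, 1.209240) = 2.309649
  k2 = f(0.200000, 1.440205) = 2.750792
  u ← 1.209240 + (0.1/2)·(2.309649 + 2.750792) = 1.462263
u(0.2) ≈ 1.4623

1.4623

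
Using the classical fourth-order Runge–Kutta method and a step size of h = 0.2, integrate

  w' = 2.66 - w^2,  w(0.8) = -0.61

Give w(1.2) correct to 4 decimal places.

0.4135

RK4: k1 = f(s_n, w_n); k2 = f(s_n + h/2, w_n + (h/2)·k1); k3 = f(s_n + h/2, w_n + (h/2)·k2); k4 = f(s_n + h, w_n + h·k3); w_{n+1} = w_n + (h/6)·(k1 + 2k2 + 2k3 + k4).
s=0.800000, w=-0.610000:
  k1 = f(0.800000, -0.610000) = 2.287900
  k2 = f(0.900000, -0.381210) = 2.514679
  k3 = f(0.900000, -0.358532) = 2.531455
  k4 = f(1.000000, -0.103709) = 2.649244
  w ← -0.610000 + (0.2/6)·(k1 + 2k2 + 2k3 + k4) = -0.109020
s=1.000000, w=-0.109020:
  k1 = f(1.000000, -0.109020) = 2.648115
  k2 = f(1.100000, 0.155792) = 2.635729
  k3 = f(1.100000, 0.154553) = 2.636113
  k4 = f(1.200000, 0.418203) = 2.485106
  w ← -0.109020 + (0.2/6)·(k1 + 2k2 + 2k3 + k4) = 0.413544
w(1.2) ≈ 0.4135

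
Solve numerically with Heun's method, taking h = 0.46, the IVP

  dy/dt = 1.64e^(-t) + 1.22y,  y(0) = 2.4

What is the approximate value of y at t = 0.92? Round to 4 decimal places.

9.0326

Heun: k1 = f(t_n, y_n); k2 = f(t_n + h, y_n + h·k1); y_{n+1} = y_n + (h/2)·(k1 + k2).
t=0.000000, y=2.400000:
  k1 = f(0.000000, 2.400000) = 4.568000
  k2 = f(0.460000, 4.501280) = 6.526867
  y ← 2.400000 + (0.46/2)·(4.568000 + 6.526867) = 4.951819
t=0.460000, y=4.951819:
  k1 = f(0.460000, 4.951819) = 7.076525
  k2 = f(0.920000, 8.207021) = 10.666137
  y ← 4.951819 + (0.46/2)·(7.076525 + 10.666137) = 9.032631
y(0.92) ≈ 9.0326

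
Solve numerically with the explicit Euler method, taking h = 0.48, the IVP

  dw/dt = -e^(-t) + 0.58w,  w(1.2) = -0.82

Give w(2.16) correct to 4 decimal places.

Euler: w_{n+1} = w_n + h·f(t_n, w_n).
t=1.200000, w=-0.820000: f=-0.776794 → w ← -0.820000 + 0.48·(-0.776794) = -1.192861
t=1.680000, w=-1.192861: f=-0.878233 → w ← -1.192861 + 0.48·(-0.878233) = -1.614413
w(2.16) ≈ -1.6144

-1.6144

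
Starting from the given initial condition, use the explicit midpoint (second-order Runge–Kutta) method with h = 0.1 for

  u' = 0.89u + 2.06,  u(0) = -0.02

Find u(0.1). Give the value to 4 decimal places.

0.1933

Midpoint: k1 = f(x_n, u_n); k2 = f(x_n + h/2, u_n + (h/2)·k1); u_{n+1} = u_n + h·k2.
x=0.000000, u=-0.020000:
  k1 = f(0.000000, -0.020000) = 2.042200
  k2 = f(0.050000, 0.082110) = 2.133078
  u ← -0.020000 + 0.1·2.133078 = 0.193308
u(0.1) ≈ 0.1933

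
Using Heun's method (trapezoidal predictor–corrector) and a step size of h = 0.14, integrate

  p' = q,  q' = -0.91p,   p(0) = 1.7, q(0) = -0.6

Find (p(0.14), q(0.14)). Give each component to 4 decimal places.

Heun on (p,q): k1 = f(x_n, state_n); k2 = f(x_n + h, state_n + h·k1); state_{n+1} = state_n + (h/2)·(k1 + k2).
0.000000: (1.700000, -0.600000)
  k1 = (-0.600000, -1.547000)
  predictor → (1.616000, -0.816580)
  k2 = (-0.816580, -1.470560)
  → (1.600839, -0.811229)
(p(0.14), q(0.14)) ≈ (1.6008, -0.8112)

1.6008, -0.8112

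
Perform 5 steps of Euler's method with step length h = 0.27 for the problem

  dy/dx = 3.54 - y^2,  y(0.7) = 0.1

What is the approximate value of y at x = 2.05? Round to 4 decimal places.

1.8815

Euler: y_{n+1} = y_n + h·f(x_n, y_n).
x=0.700000, y=0.100000: f=3.530000 → y ← 0.100000 + 0.27·3.530000 = 1.053100
x=0.970000, y=1.053100: f=2.430980 → y ← 1.053100 + 0.27·2.430980 = 1.709465
x=1.240000, y=1.709465: f=0.617730 → y ← 1.709465 + 0.27·0.617730 = 1.876252
x=1.510000, y=1.876252: f=0.019679 → y ← 1.876252 + 0.27·0.019679 = 1.881565
x=1.780000, y=1.881565: f=-0.000288 → y ← 1.881565 + 0.27·(-0.000288) = 1.881488
y(2.05) ≈ 1.8815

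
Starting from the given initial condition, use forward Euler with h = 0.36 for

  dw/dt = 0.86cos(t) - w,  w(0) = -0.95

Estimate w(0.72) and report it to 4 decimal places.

Euler: w_{n+1} = w_n + h·f(t_n, w_n).
t=0.000000, w=-0.950000: f=1.810000 → w ← -0.950000 + 0.36·1.810000 = -0.298400
t=0.360000, w=-0.298400: f=1.103271 → w ← -0.298400 + 0.36·1.103271 = 0.098778
w(0.72) ≈ 0.0988

0.0988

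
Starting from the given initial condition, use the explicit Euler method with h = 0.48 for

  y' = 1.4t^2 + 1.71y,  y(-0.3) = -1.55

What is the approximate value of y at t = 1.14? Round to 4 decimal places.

Euler: y_{n+1} = y_n + h·f(t_n, y_n).
t=-0.300000, y=-1.550000: f=-2.524500 → y ← -1.550000 + 0.48·(-2.524500) = -2.761760
t=0.180000, y=-2.761760: f=-4.677250 → y ← -2.761760 + 0.48·(-4.677250) = -5.006840
t=0.660000, y=-5.006840: f=-7.951856 → y ← -5.006840 + 0.48·(-7.951856) = -8.823731
y(1.14) ≈ -8.8237

-8.8237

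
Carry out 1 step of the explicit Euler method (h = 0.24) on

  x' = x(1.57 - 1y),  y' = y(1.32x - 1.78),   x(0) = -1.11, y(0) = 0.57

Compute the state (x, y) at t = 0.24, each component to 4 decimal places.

-1.3764, 0.1261

Euler on (x,y): x_{n+1} = x_n + h·x', y_{n+1} = y_n + h·y'.
0.000000: (-1.110000, 0.570000); f=(-1.110000, -1.849764) → (-1.376400, 0.126057)
(x(0.24), y(0.24)) ≈ (-1.3764, 0.1261)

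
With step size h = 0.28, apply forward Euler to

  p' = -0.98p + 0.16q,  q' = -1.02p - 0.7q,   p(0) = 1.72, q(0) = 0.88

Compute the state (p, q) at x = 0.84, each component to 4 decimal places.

Euler on (p,q): p_{n+1} = p_n + h·p', q_{n+1} = q_n + h·q'.
0.000000: (1.720000, 0.880000); f=(-1.544800, -2.370400) → (1.287456, 0.216288)
0.280000: (1.287456, 0.216288); f=(-1.227101, -1.464607) → (0.943868, -0.193802)
0.560000: (0.943868, -0.193802); f=(-0.955999, -0.827084) → (0.676188, -0.425385)
(p(0.84), q(0.84)) ≈ (0.6762, -0.4254)

0.6762, -0.4254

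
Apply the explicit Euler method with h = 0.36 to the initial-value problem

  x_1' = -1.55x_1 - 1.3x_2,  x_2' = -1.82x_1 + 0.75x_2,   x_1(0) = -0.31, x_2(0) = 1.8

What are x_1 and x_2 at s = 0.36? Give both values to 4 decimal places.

-0.9794, 2.4891

Euler on (x_1,x_2): x_1_{n+1} = x_1_n + h·x_1', x_2_{n+1} = x_2_n + h·x_2'.
0.000000: (-0.310000, 1.800000); f=(-1.859500, 1.914200) → (-0.979420, 2.489112)
(x_1(0.36), x_2(0.36)) ≈ (-0.9794, 2.4891)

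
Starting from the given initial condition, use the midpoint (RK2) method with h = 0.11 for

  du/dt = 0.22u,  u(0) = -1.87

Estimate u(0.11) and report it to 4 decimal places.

-1.9158

Midpoint: k1 = f(t_n, u_n); k2 = f(t_n + h/2, u_n + (h/2)·k1); u_{n+1} = u_n + h·k2.
t=0.000000, u=-1.870000:
  k1 = f(0.000000, -1.870000) = -0.411400
  k2 = f(0.055000, -1.892627) = -0.416378
  u ← -1.870000 + 0.11·(-0.416378) = -1.915802
u(0.11) ≈ -1.9158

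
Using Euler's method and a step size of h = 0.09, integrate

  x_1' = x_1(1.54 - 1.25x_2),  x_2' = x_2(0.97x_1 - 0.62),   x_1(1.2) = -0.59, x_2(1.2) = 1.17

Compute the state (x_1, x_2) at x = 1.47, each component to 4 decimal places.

-0.6271, 0.8306

Euler on (x_1,x_2): x_1_{n+1} = x_1_n + h·x_1', x_2_{n+1} = x_2_n + h·x_2'.
1.200000: (-0.590000, 1.170000); f=(-0.045725, -1.394991) → (-0.594115, 1.044451)
1.290000: (-0.594115, 1.044451); f=(-0.139282, -1.249468) → (-0.606651, 0.931999)
1.380000: (-0.606651, 0.931999); f=(-0.227495, -1.126275) → (-0.627125, 0.830634)
(x_1(1.47), x_2(1.47)) ≈ (-0.6271, 0.8306)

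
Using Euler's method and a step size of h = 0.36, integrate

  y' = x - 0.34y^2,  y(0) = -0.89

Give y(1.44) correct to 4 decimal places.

-0.5305

Euler: y_{n+1} = y_n + h·f(x_n, y_n).
x=0.000000, y=-0.890000: f=-0.269314 → y ← -0.890000 + 0.36·(-0.269314) = -0.986953
x=0.360000, y=-0.986953: f=0.028814 → y ← -0.986953 + 0.36·0.028814 = -0.976580
x=0.720000, y=-0.976580: f=0.395739 → y ← -0.976580 + 0.36·0.395739 = -0.834114
x=1.080000, y=-0.834114: f=0.843446 → y ← -0.834114 + 0.36·0.843446 = -0.530473
y(1.44) ≈ -0.5305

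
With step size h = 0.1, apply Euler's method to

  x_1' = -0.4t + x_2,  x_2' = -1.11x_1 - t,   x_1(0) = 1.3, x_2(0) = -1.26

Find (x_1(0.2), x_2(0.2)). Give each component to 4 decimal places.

Euler on (x_1,x_2): x_1_{n+1} = x_1_n + h·x_1', x_2_{n+1} = x_2_n + h·x_2'.
0.000000: (1.300000, -1.260000); f=(-1.260000, -1.443000) → (1.174000, -1.404300)
0.100000: (1.174000, -1.404300); f=(-1.444300, -1.403140) → (1.029570, -1.544614)
(x_1(0.2), x_2(0.2)) ≈ (1.0296, -1.5446)

1.0296, -1.5446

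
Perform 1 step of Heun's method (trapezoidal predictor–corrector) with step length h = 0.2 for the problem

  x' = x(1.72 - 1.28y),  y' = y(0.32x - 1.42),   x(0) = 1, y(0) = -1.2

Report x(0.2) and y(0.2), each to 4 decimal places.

1.8074, -0.9845

Heun on (x,y): k1 = f(s_n, state_n); k2 = f(s_n + h, state_n + h·k1); state_{n+1} = state_n + (h/2)·(k1 + k2).
0.000000: (1.000000, -1.200000)
  k1 = (3.256000, 1.320000)
  predictor → (1.651200, -0.936000)
  k2 = (4.818334, 0.834553)
  → (1.807433, -0.984545)
(x(0.2), y(0.2)) ≈ (1.8074, -0.9845)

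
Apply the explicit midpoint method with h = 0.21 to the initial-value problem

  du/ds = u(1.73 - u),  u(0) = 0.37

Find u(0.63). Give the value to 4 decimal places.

Midpoint: k1 = f(s_n, u_n); k2 = f(s_n + h/2, u_n + (h/2)·k1); u_{n+1} = u_n + h·k2.
s=0.000000, u=0.370000:
  k1 = f(0.000000, 0.370000) = 0.503200
  k2 = f(0.105000, 0.422836) = 0.552716
  u ← 0.370000 + 0.21·0.552716 = 0.486070
s=0.210000, u=0.486070:
  k1 = f(0.210000, 0.486070) = 0.604637
  k2 = f(0.315000, 0.549557) = 0.648721
  u ← 0.486070 + 0.21·0.648721 = 0.622302
s=0.420000, u=0.622302:
  k1 = f(0.420000, 0.622302) = 0.689323
  k2 = f(0.525000, 0.694681) = 0.719216
  u ← 0.622302 + 0.21·0.719216 = 0.773337
u(0.63) ≈ 0.7733

0.7733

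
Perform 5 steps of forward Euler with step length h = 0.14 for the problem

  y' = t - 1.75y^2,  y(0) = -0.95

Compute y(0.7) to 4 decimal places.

Euler: y_{n+1} = y_n + h·f(t_n, y_n).
t=0.000000, y=-0.950000: f=-1.579375 → y ← -0.950000 + 0.14·(-1.579375) = -1.171113
t=0.140000, y=-1.171113: f=-2.260133 → y ← -1.171113 + 0.14·(-2.260133) = -1.487531
t=0.280000, y=-1.487531: f=-3.592310 → y ← -1.487531 + 0.14·(-3.592310) = -1.990455
t=0.420000, y=-1.990455: f=-6.513341 → y ← -1.990455 + 0.14·(-6.513341) = -2.902322
t=0.560000, y=-2.902322: f=-14.181081 → y ← -2.902322 + 0.14·(-14.181081) = -4.887674
y(0.7) ≈ -4.8877

-4.8877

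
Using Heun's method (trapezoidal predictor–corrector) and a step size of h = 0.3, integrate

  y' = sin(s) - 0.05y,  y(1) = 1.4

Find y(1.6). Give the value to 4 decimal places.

Heun: k1 = f(s_n, y_n); k2 = f(s_n + h, y_n + h·k1); y_{n+1} = y_n + (h/2)·(k1 + k2).
s=1.000000, y=1.400000:
  k1 = f(1.000000, 1.400000) = 0.771471
  k2 = f(1.300000, 1.631441) = 0.881986
  y ← 1.400000 + (0.3/2)·(0.771471 + 0.881986) = 1.648019
s=1.300000, y=1.648019:
  k1 = f(1.300000, 1.648019) = 0.881157
  k2 = f(1.600000, 1.912366) = 0.903955
  y ← 1.648019 + (0.3/2)·(0.881157 + 0.903955) = 1.915785
y(1.6) ≈ 1.9158

1.9158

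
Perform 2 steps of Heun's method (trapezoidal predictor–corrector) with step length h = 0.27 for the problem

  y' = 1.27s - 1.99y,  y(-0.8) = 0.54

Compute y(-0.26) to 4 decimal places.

Heun: k1 = f(s_n, y_n); k2 = f(s_n + h, y_n + h·k1); y_{n+1} = y_n + (h/2)·(k1 + k2).
s=-0.800000, y=0.540000:
  k1 = f(-0.800000, 0.540000) = -2.090600
  k2 = f(-0.530000, -0.024462) = -0.624421
  y ← 0.540000 + (0.27/2)·(-2.090600 + (-0.624421)) = 0.173472
s=-0.530000, y=0.173472:
  k1 = f(-0.530000, 0.173472) = -1.018310
  k2 = f(-0.260000, -0.101471) = -0.128272
  y ← 0.173472 + (0.27/2)·(-1.018310 + (-0.128272)) = 0.018684
y(-0.26) ≈ 0.0187

0.0187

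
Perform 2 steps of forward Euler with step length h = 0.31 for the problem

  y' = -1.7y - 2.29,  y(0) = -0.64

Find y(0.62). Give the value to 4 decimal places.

-1.1889

Euler: y_{n+1} = y_n + h·f(s_n, y_n).
s=0.000000, y=-0.640000: f=-1.202000 → y ← -0.640000 + 0.31·(-1.202000) = -1.012620
s=0.310000, y=-1.012620: f=-0.568546 → y ← -1.012620 + 0.31·(-0.568546) = -1.188869
y(0.62) ≈ -1.1889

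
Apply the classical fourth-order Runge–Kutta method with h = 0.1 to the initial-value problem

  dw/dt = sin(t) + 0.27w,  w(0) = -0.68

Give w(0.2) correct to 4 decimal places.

-0.6974

RK4: k1 = f(t_n, w_n); k2 = f(t_n + h/2, w_n + (h/2)·k1); k3 = f(t_n + h/2, w_n + (h/2)·k2); k4 = f(t_n + h, w_n + h·k3); w_{n+1} = w_n + (h/6)·(k1 + 2k2 + 2k3 + k4).
t=0.000000, w=-0.680000:
  k1 = f(0.000000, -0.680000) = -0.183600
  k2 = f(0.050000, -0.689180) = -0.136099
  k3 = f(0.050000, -0.686805) = -0.135458
  k4 = f(0.100000, -0.693546) = -0.087424
  w ← -0.680000 + (0.1/6)·(k1 + 2k2 + 2k3 + k4) = -0.693569
t=0.100000, w=-0.693569:
  k1 = f(0.100000, -0.693569) = -0.087430
  k2 = f(0.150000, -0.697940) = -0.039006
  k3 = f(0.150000, -0.695519) = -0.038352
  k4 = f(0.200000, -0.697404) = 0.010370
  w ← -0.693569 + (0.1/6)·(k1 + 2k2 + 2k3 + k4) = -0.697432
w(0.2) ≈ -0.6974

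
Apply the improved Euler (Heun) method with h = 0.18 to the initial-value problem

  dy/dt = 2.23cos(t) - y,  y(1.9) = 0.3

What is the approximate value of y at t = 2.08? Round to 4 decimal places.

Heun: k1 = f(t_n, y_n); k2 = f(t_n + h, y_n + h·k1); y_{n+1} = y_n + (h/2)·(k1 + k2).
t=1.900000, y=0.300000:
  k1 = f(1.900000, 0.300000) = -1.020936
  k2 = f(2.080000, 0.116232) = -1.203317
  y ← 0.300000 + (0.18/2)·(-1.020936 + (-1.203317)) = 0.099817
y(2.08) ≈ 0.0998

0.0998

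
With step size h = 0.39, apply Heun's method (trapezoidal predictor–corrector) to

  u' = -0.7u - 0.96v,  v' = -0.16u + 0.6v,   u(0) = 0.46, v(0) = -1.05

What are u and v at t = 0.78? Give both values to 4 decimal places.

1.0771, -1.7830

Heun on (u,v): k1 = f(t_n, state_n); k2 = f(t_n + h, state_n + h·k1); state_{n+1} = state_n + (h/2)·(k1 + k2).
0.000000: (0.460000, -1.050000)
  k1 = (0.686000, -0.703600)
  predictor → (0.727540, -1.324404)
  k2 = (0.762150, -0.911049)
  → (0.742389, -1.364857)
0.390000: (0.742389, -1.364857)
  k1 = (0.790590, -0.937696)
  predictor → (1.050719, -1.730558)
  k2 = (0.925832, -1.206450)
  → (1.077092, -1.782965)
(u(0.78), v(0.78)) ≈ (1.0771, -1.7830)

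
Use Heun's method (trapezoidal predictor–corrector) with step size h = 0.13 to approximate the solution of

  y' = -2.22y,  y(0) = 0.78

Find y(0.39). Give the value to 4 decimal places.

0.3331

Heun: k1 = f(x_n, y_n); k2 = f(x_n + h, y_n + h·k1); y_{n+1} = y_n + (h/2)·(k1 + k2).
x=0.000000, y=0.780000:
  k1 = f(0.000000, 0.780000) = -1.731600
  k2 = f(0.130000, 0.554892) = -1.231860
  y ← 0.780000 + (0.13/2)·(-1.731600 + (-1.231860)) = 0.587375
x=0.130000, y=0.587375:
  k1 = f(0.130000, 0.587375) = -1.303973
  k2 = f(0.260000, 0.417859) = -0.927646
  y ← 0.587375 + (0.13/2)·(-1.303973 + (-0.927646)) = 0.442320
x=0.260000, y=0.442320:
  k1 = f(0.260000, 0.442320) = -0.981950
  k2 = f(0.390000, 0.314666) = -0.698559
  y ← 0.442320 + (0.13/2)·(-0.981950 + (-0.698559)) = 0.333087
y(0.39) ≈ 0.3331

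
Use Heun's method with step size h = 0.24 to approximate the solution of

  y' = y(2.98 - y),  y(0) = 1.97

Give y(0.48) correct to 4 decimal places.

2.6262

Heun: k1 = f(t_n, y_n); k2 = f(t_n + h, y_n + h·k1); y_{n+1} = y_n + (h/2)·(k1 + k2).
t=0.000000, y=1.970000:
  k1 = f(0.000000, 1.970000) = 1.989700
  k2 = f(0.240000, 2.447528) = 1.303240
  y ← 1.970000 + (0.24/2)·(1.989700 + 1.303240) = 2.365153
t=0.240000, y=2.365153:
  k1 = f(0.240000, 2.365153) = 1.454208
  k2 = f(0.480000, 2.714163) = 0.721526
  y ← 2.365153 + (0.24/2)·(1.454208 + 0.721526) = 2.626241
y(0.48) ≈ 2.6262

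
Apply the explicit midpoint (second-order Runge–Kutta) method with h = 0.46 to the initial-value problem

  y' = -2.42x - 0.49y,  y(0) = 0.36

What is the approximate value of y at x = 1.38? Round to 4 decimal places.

-1.7126

Midpoint: k1 = f(x_n, y_n); k2 = f(x_n + h/2, y_n + (h/2)·k1); y_{n+1} = y_n + h·k2.
x=0.000000, y=0.360000:
  k1 = f(0.000000, 0.360000) = -0.176400
  k2 = f(0.230000, 0.319428) = -0.713120
  y ← 0.360000 + 0.46·(-0.713120) = 0.031965
x=0.460000, y=0.031965:
  k1 = f(0.460000, 0.031965) = -1.128863
  k2 = f(0.690000, -0.227674) = -1.558240
  y ← 0.031965 + 0.46·(-1.558240) = -0.684825
x=0.920000, y=-0.684825:
  k1 = f(0.920000, -0.684825) = -1.890836
  k2 = f(1.150000, -1.119718) = -2.234338
  y ← -0.684825 + 0.46·(-2.234338) = -1.712621
y(1.38) ≈ -1.7126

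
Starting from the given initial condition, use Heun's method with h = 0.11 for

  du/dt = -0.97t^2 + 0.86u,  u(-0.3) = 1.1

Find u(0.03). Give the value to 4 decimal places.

1.4486

Heun: k1 = f(t_n, u_n); k2 = f(t_n + h, u_n + h·k1); u_{n+1} = u_n + (h/2)·(k1 + k2).
t=-0.300000, u=1.100000:
  k1 = f(-0.300000, 1.100000) = 0.858700
  k2 = f(-0.190000, 1.194457) = 0.992216
  u ← 1.100000 + (0.11/2)·(0.858700 + 0.992216) = 1.201800
t=-0.190000, u=1.201800:
  k1 = f(-0.190000, 1.201800) = 0.998531
  k2 = f(-0.080000, 1.311639) = 1.121801
  u ← 1.201800 + (0.11/2)·(0.998531 + 1.121801) = 1.318419
t=-0.080000, u=1.318419:
  k1 = f(-0.080000, 1.318419) = 1.127632
  k2 = f(0.030000, 1.442458) = 1.239641
  u ← 1.318419 + (0.11/2)·(1.127632 + 1.239641) = 1.448619
u(0.03) ≈ 1.4486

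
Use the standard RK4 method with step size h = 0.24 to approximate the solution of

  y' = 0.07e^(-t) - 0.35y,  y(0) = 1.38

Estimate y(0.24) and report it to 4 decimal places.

1.2831

RK4: k1 = f(t_n, y_n); k2 = f(t_n + h/2, y_n + (h/2)·k1); k3 = f(t_n + h/2, y_n + (h/2)·k2); k4 = f(t_n + h, y_n + h·k3); y_{n+1} = y_n + (h/6)·(k1 + 2k2 + 2k3 + k4).
t=0.000000, y=1.380000:
  k1 = f(0.000000, 1.380000) = -0.413000
  k2 = f(0.120000, 1.330440) = -0.403570
  k3 = f(0.120000, 1.331572) = -0.403966
  k4 = f(0.240000, 1.283048) = -0.394003
  y ← 1.380000 + (0.24/6)·(k1 + 2k2 + 2k3 + k4) = 1.283117
y(0.24) ≈ 1.2831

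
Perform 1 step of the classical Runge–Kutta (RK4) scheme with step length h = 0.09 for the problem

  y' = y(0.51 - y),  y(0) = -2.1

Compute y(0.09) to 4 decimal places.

-2.7257

RK4: k1 = f(t_n, y_n); k2 = f(t_n + h/2, y_n + (h/2)·k1); k3 = f(t_n + h/2, y_n + (h/2)·k2); k4 = f(t_n + h, y_n + h·k3); y_{n+1} = y_n + (h/6)·(k1 + 2k2 + 2k3 + k4).
t=0.000000, y=-2.100000:
  k1 = f(0.000000, -2.100000) = -5.481000
  k2 = f(0.045000, -2.346645) = -6.703532
  k3 = f(0.045000, -2.401659) = -6.992812
  k4 = f(0.090000, -2.729353) = -8.841338
  y ← -2.100000 + (0.09/6)·(k1 + 2k2 + 2k3 + k4) = -2.725725
y(0.09) ≈ -2.7257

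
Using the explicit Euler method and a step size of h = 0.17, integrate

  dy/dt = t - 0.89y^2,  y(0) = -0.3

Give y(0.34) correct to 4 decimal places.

Euler: y_{n+1} = y_n + h·f(t_n, y_n).
t=0.000000, y=-0.300000: f=-0.080100 → y ← -0.300000 + 0.17·(-0.080100) = -0.313617
t=0.170000, y=-0.313617: f=0.082463 → y ← -0.313617 + 0.17·0.082463 = -0.299598
y(0.34) ≈ -0.2996

-0.2996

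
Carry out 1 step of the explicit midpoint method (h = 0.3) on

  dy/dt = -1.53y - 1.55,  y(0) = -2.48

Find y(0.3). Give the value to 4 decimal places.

-1.9612

Midpoint: k1 = f(t_n, y_n); k2 = f(t_n + h/2, y_n + (h/2)·k1); y_{n+1} = y_n + h·k2.
t=0.000000, y=-2.480000:
  k1 = f(0.000000, -2.480000) = 2.244400
  k2 = f(0.150000, -2.143340) = 1.729310
  y ← -2.480000 + 0.3·1.729310 = -1.961207
y(0.3) ≈ -1.9612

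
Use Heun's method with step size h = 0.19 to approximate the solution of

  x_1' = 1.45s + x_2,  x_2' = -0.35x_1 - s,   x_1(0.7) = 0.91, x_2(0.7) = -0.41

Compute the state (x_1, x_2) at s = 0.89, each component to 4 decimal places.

Heun on (x_1,x_2): k1 = f(s_n, state_n); k2 = f(s_n + h, state_n + h·k1); state_{n+1} = state_n + (h/2)·(k1 + k2).
0.700000: (0.910000, -0.410000)
  k1 = (0.605000, -1.018500)
  predictor → (1.024950, -0.603515)
  k2 = (0.686985, -1.248733)
  → (1.032739, -0.625387)
(x_1(0.89), x_2(0.89)) ≈ (1.0327, -0.6254)

1.0327, -0.6254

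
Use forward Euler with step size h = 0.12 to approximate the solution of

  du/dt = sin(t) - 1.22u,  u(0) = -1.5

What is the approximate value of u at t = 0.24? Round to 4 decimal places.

-1.0786

Euler: u_{n+1} = u_n + h·f(t_n, u_n).
t=0.000000, u=-1.500000: f=1.830000 → u ← -1.500000 + 0.12·1.830000 = -1.280400
t=0.120000, u=-1.280400: f=1.681800 → u ← -1.280400 + 0.12·1.681800 = -1.078584
u(0.24) ≈ -1.0786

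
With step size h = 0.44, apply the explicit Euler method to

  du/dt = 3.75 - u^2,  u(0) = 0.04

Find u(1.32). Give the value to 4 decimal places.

Euler: u_{n+1} = u_n + h·f(t_n, u_n).
t=0.000000, u=0.040000: f=3.748400 → u ← 0.040000 + 0.44·3.748400 = 1.689296
t=0.440000, u=1.689296: f=0.896279 → u ← 1.689296 + 0.44·0.896279 = 2.083659
t=0.880000, u=2.083659: f=-0.591634 → u ← 2.083659 + 0.44·(-0.591634) = 1.823340
u(1.32) ≈ 1.8233

1.8233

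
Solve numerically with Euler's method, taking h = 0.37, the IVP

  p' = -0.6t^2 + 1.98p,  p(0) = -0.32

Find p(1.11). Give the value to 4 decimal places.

-1.8386

Euler: p_{n+1} = p_n + h·f(t_n, p_n).
t=0.000000, p=-0.320000: f=-0.633600 → p ← -0.320000 + 0.37·(-0.633600) = -0.554432
t=0.370000, p=-0.554432: f=-1.179915 → p ← -0.554432 + 0.37·(-1.179915) = -0.991001
t=0.740000, p=-0.991001: f=-2.290741 → p ← -0.991001 + 0.37·(-2.290741) = -1.838575
p(1.11) ≈ -1.8386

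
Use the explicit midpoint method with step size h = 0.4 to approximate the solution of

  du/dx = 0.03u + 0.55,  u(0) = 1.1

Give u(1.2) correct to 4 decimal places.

Midpoint: k1 = f(x_n, u_n); k2 = f(x_n + h/2, u_n + (h/2)·k1); u_{n+1} = u_n + h·k2.
x=0.000000, u=1.100000:
  k1 = f(0.000000, 1.100000) = 0.583000
  k2 = f(0.200000, 1.216600) = 0.586498
  u ← 1.100000 + 0.4·0.586498 = 1.334599
x=0.400000, u=1.334599:
  k1 = f(0.400000, 1.334599) = 0.590038
  k2 = f(0.600000, 1.452607) = 0.593578
  u ← 1.334599 + 0.4·0.593578 = 1.572030
x=0.800000, u=1.572030:
  k1 = f(0.800000, 1.572030) = 0.597161
  k2 = f(1.000000, 1.691463) = 0.600744
  u ← 1.572030 + 0.4·0.600744 = 1.812328
u(1.2) ≈ 1.8123

1.8123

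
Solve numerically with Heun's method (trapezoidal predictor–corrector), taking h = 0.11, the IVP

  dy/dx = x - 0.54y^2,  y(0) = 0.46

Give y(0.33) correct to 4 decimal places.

0.4771

Heun: k1 = f(x_n, y_n); k2 = f(x_n + h, y_n + h·k1); y_{n+1} = y_n + (h/2)·(k1 + k2).
x=0.000000, y=0.460000:
  k1 = f(0.000000, 0.460000) = -0.114264
  k2 = f(0.110000, 0.447431) = 0.001895
  y ← 0.460000 + (0.11/2)·(-0.114264 + 0.001895) = 0.453820
x=0.110000, y=0.453820:
  k1 = f(0.110000, 0.453820) = -0.001214
  k2 = f(0.220000, 0.453686) = 0.108851
  y ← 0.453820 + (0.11/2)·(-0.001214 + 0.108851) = 0.459740
x=0.220000, y=0.459740:
  k1 = f(0.220000, 0.459740) = 0.105865
  k2 = f(0.330000, 0.471385) = 0.210010
  y ← 0.459740 + (0.11/2)·(0.105865 + 0.210010) = 0.477113
y(0.33) ≈ 0.4771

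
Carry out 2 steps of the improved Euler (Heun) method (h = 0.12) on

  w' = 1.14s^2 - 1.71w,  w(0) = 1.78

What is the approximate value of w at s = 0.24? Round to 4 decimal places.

1.1903

Heun: k1 = f(s_n, w_n); k2 = f(s_n + h, w_n + h·k1); w_{n+1} = w_n + (h/2)·(k1 + k2).
s=0.000000, w=1.780000:
  k1 = f(0.000000, 1.780000) = -3.043800
  k2 = f(0.120000, 1.414744) = -2.402796
  w ← 1.780000 + (0.12/2)·(-3.043800 + (-2.402796)) = 1.453204
s=0.120000, w=1.453204:
  k1 = f(0.120000, 1.453204) = -2.468563
  k2 = f(0.240000, 1.156977) = -1.912766
  w ← 1.453204 + (0.12/2)·(-2.468563 + (-1.912766)) = 1.190324
w(0.24) ≈ 1.1903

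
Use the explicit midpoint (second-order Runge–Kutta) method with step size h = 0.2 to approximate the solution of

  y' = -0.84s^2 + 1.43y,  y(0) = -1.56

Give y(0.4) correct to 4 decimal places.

-2.7649

Midpoint: k1 = f(s_n, y_n); k2 = f(s_n + h/2, y_n + (h/2)·k1); y_{n+1} = y_n + h·k2.
s=0.000000, y=-1.560000:
  k1 = f(0.000000, -1.560000) = -2.230800
  k2 = f(0.100000, -1.783080) = -2.558204
  y ← -1.560000 + 0.2·(-2.558204) = -2.071641
s=0.200000, y=-2.071641:
  k1 = f(0.200000, -2.071641) = -2.996046
  k2 = f(0.300000, -2.371246) = -3.466481
  y ← -2.071641 + 0.2·(-3.466481) = -2.764937
y(0.4) ≈ -2.7649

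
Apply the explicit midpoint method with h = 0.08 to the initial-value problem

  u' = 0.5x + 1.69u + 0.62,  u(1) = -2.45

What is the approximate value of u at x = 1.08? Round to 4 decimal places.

-2.7064

Midpoint: k1 = f(x_n, u_n); k2 = f(x_n + h/2, u_n + (h/2)·k1); u_{n+1} = u_n + h·k2.
x=1.000000, u=-2.450000:
  k1 = f(1.000000, -2.450000) = -3.020500
  k2 = f(1.040000, -2.570820) = -3.204686
  u ← -2.450000 + 0.08·(-3.204686) = -2.706375
u(1.08) ≈ -2.7064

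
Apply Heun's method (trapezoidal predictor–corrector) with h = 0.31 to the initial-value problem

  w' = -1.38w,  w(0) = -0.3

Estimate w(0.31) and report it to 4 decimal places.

Heun: k1 = f(x_n, w_n); k2 = f(x_n + h, w_n + h·k1); w_{n+1} = w_n + (h/2)·(k1 + k2).
x=0.000000, w=-0.300000:
  k1 = f(0.000000, -0.300000) = 0.414000
  k2 = f(0.310000, -0.171660) = 0.236891
  w ← -0.300000 + (0.31/2)·(0.414000 + 0.236891) = -0.199112
w(0.31) ≈ -0.1991

-0.1991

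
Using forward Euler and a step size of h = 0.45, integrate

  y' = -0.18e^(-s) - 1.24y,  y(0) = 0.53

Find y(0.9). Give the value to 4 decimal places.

Euler: y_{n+1} = y_n + h·f(s_n, y_n).
s=0.000000, y=0.530000: f=-0.837200 → y ← 0.530000 + 0.45·(-0.837200) = 0.153260
s=0.450000, y=0.153260: f=-0.304815 → y ← 0.153260 + 0.45·(-0.304815) = 0.016093
y(0.9) ≈ 0.0161

0.0161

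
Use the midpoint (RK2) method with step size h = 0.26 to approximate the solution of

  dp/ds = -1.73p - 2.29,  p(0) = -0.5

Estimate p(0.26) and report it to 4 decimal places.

Midpoint: k1 = f(s_n, p_n); k2 = f(s_n + h/2, p_n + (h/2)·k1); p_{n+1} = p_n + h·k2.
s=0.000000, p=-0.500000:
  k1 = f(0.000000, -0.500000) = -1.425000
  k2 = f(0.130000, -0.685250) = -1.104518
  p ← -0.500000 + 0.26·(-1.104518) = -0.787175
p(0.26) ≈ -0.7872

-0.7872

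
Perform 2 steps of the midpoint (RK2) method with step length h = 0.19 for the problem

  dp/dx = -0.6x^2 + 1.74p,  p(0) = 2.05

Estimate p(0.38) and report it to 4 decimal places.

3.9224

Midpoint: k1 = f(x_n, p_n); k2 = f(x_n + h/2, p_n + (h/2)·k1); p_{n+1} = p_n + h·k2.
x=0.000000, p=2.050000:
  k1 = f(0.000000, 2.050000) = 3.567000
  k2 = f(0.095000, 2.388865) = 4.151210
  p ← 2.050000 + 0.19·4.151210 = 2.838730
x=0.190000, p=2.838730:
  k1 = f(0.190000, 2.838730) = 4.917730
  k2 = f(0.285000, 3.305914) = 5.703556
  p ← 2.838730 + 0.19·5.703556 = 3.922406
p(0.38) ≈ 3.9224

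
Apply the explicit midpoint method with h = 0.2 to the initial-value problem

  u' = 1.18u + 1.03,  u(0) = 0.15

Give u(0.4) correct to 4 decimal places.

0.7610

Midpoint: k1 = f(t_n, u_n); k2 = f(t_n + h/2, u_n + (h/2)·k1); u_{n+1} = u_n + h·k2.
t=0.000000, u=0.150000:
  k1 = f(0.000000, 0.150000) = 1.207000
  k2 = f(0.100000, 0.270700) = 1.349426
  u ← 0.150000 + 0.2·1.349426 = 0.419885
t=0.200000, u=0.419885:
  k1 = f(0.200000, 0.419885) = 1.525465
  k2 = f(0.300000, 0.572432) = 1.705469
  u ← 0.419885 + 0.2·1.705469 = 0.760979
u(0.4) ≈ 0.7610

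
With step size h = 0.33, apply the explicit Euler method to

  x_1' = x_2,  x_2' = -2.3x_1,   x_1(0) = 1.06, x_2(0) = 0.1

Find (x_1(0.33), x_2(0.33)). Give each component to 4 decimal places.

Euler on (x_1,x_2): x_1_{n+1} = x_1_n + h·x_1', x_2_{n+1} = x_2_n + h·x_2'.
0.000000: (1.060000, 0.100000); f=(0.100000, -2.438000) → (1.093000, -0.704540)
(x_1(0.33), x_2(0.33)) ≈ (1.0930, -0.7045)

1.0930, -0.7045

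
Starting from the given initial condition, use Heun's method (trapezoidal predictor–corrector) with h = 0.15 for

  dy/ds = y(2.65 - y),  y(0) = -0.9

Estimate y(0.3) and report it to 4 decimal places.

-3.0353

Heun: k1 = f(s_n, y_n); k2 = f(s_n + h, y_n + h·k1); y_{n+1} = y_n + (h/2)·(k1 + k2).
s=0.000000, y=-0.900000:
  k1 = f(0.000000, -0.900000) = -3.195000
  k2 = f(0.150000, -1.379250) = -5.557343
  y ← -0.900000 + (0.15/2)·(-3.195000 + (-5.557343)) = -1.556426
s=0.150000, y=-1.556426:
  k1 = f(0.150000, -1.556426) = -6.546989
  k2 = f(0.300000, -2.538474) = -13.170807
  y ← -1.556426 + (0.15/2)·(-6.546989 + (-13.170807)) = -3.035260
y(0.3) ≈ -3.0353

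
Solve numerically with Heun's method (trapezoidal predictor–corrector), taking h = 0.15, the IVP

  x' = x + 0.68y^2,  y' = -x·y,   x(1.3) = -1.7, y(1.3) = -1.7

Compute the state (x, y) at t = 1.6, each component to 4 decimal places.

-1.1757, -2.7073

Heun on (x,y): k1 = f(t_n, state_n); k2 = f(t_n + h, state_n + h·k1); state_{n+1} = state_n + (h/2)·(k1 + k2).
1.300000: (-1.700000, -1.700000)
  k1 = (0.265200, -2.890000)
  predictor → (-1.660220, -2.133500)
  k2 = (1.435019, -3.542079)
  → (-1.572484, -2.182406)
1.450000: (-1.572484, -2.182406)
  k1 = (1.666286, -3.431797)
  predictor → (-1.322541, -2.697176)
  k2 = (3.624293, -3.567125)
  → (-1.175690, -2.707325)
(x(1.6), y(1.6)) ≈ (-1.1757, -2.7073)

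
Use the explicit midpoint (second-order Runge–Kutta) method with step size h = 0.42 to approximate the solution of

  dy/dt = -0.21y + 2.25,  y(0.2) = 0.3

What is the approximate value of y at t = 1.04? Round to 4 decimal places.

Midpoint: k1 = f(t_n, y_n); k2 = f(t_n + h/2, y_n + (h/2)·k1); y_{n+1} = y_n + h·k2.
t=0.200000, y=0.300000:
  k1 = f(0.200000, 0.300000) = 2.187000
  k2 = f(0.410000, 0.759270) = 2.090553
  y ← 0.300000 + 0.42·2.090553 = 1.178032
t=0.620000, y=1.178032:
  k1 = f(0.620000, 1.178032) = 2.002613
  k2 = f(0.830000, 1.598581) = 1.914298
  y ← 1.178032 + 0.42·1.914298 = 1.982038
y(1.04) ≈ 1.9820

1.9820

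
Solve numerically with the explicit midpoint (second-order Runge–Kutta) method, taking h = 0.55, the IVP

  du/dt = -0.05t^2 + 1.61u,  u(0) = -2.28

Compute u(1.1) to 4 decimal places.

-11.8541

Midpoint: k1 = f(t_n, u_n); k2 = f(t_n + h/2, u_n + (h/2)·k1); u_{n+1} = u_n + h·k2.
t=0.000000, u=-2.280000:
  k1 = f(0.000000, -2.280000) = -3.670800
  k2 = f(0.275000, -3.289470) = -5.299828
  u ← -2.280000 + 0.55·(-5.299828) = -5.194905
t=0.550000, u=-5.194905:
  k1 = f(0.550000, -5.194905) = -8.378923
  k2 = f(0.825000, -7.499109) = -12.107597
  u ← -5.194905 + 0.55·(-12.107597) = -11.854084
u(1.1) ≈ -11.8541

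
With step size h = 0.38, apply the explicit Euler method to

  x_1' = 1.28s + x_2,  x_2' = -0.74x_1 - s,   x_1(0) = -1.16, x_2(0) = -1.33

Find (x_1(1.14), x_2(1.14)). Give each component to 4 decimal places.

-1.7507, -0.4451

Euler on (x_1,x_2): x_1_{n+1} = x_1_n + h·x_1', x_2_{n+1} = x_2_n + h·x_2'.
0.000000: (-1.160000, -1.330000); f=(-1.330000, 0.858400) → (-1.665400, -1.003808)
0.380000: (-1.665400, -1.003808); f=(-0.517408, 0.852396) → (-1.862015, -0.679898)
0.760000: (-1.862015, -0.679898); f=(0.292902, 0.617891) → (-1.750712, -0.445099)
(x_1(1.14), x_2(1.14)) ≈ (-1.7507, -0.4451)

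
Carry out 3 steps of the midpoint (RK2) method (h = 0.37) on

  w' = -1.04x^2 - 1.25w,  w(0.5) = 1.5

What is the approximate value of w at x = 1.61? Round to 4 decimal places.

-0.5414

Midpoint: k1 = f(x_n, w_n); k2 = f(x_n + h/2, w_n + (h/2)·k1); w_{n+1} = w_n + h·k2.
x=0.500000, w=1.500000:
  k1 = f(0.500000, 1.500000) = -2.135000
  k2 = f(0.685000, 1.105025) = -1.869275
  w ← 1.500000 + 0.37·(-1.869275) = 0.808368
x=0.870000, w=0.808368:
  k1 = f(0.870000, 0.808368) = -1.797636
  k2 = f(1.055000, 0.475805) = -1.752303
  w ← 0.808368 + 0.37·(-1.752303) = 0.160016
x=1.240000, w=0.160016:
  k1 = f(1.240000, 0.160016) = -1.799124
  k2 = f(1.425000, -0.172822) = -1.895823
  w ← 0.160016 + 0.37·(-1.895823) = -0.541438
w(1.61) ≈ -0.5414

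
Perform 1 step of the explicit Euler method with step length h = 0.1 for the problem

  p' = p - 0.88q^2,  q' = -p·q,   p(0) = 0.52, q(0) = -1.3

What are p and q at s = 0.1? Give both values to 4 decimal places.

0.4233, -1.2324

Euler on (p,q): p_{n+1} = p_n + h·p', q_{n+1} = q_n + h·q'.
0.000000: (0.520000, -1.300000); f=(-0.967200, 0.676000) → (0.423280, -1.232400)
(p(0.1), q(0.1)) ≈ (0.4233, -1.2324)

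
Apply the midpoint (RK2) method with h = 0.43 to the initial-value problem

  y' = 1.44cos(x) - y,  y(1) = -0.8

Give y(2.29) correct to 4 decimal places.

Midpoint: k1 = f(x_n, y_n); k2 = f(x_n + h/2, y_n + (h/2)·k1); y_{n+1} = y_n + h·k2.
x=1.000000, y=-0.800000:
  k1 = f(1.000000, -0.800000) = 1.578035
  k2 = f(1.215000, -0.460722) = 0.962328
  y ← -0.800000 + 0.43·0.962328 = -0.386199
x=1.430000, y=-0.386199:
  k1 = f(1.430000, -0.386199) = 0.588277
  k2 = f(1.645000, -0.259720) = 0.152964
  y ← -0.386199 + 0.43·0.152964 = -0.320424
x=1.860000, y=-0.320424:
  k1 = f(1.860000, -0.320424) = -0.090248
  k2 = f(2.075000, -0.339828) = -0.355851
  y ← -0.320424 + 0.43·(-0.355851) = -0.473440
y(2.29) ≈ -0.4734

-0.4734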